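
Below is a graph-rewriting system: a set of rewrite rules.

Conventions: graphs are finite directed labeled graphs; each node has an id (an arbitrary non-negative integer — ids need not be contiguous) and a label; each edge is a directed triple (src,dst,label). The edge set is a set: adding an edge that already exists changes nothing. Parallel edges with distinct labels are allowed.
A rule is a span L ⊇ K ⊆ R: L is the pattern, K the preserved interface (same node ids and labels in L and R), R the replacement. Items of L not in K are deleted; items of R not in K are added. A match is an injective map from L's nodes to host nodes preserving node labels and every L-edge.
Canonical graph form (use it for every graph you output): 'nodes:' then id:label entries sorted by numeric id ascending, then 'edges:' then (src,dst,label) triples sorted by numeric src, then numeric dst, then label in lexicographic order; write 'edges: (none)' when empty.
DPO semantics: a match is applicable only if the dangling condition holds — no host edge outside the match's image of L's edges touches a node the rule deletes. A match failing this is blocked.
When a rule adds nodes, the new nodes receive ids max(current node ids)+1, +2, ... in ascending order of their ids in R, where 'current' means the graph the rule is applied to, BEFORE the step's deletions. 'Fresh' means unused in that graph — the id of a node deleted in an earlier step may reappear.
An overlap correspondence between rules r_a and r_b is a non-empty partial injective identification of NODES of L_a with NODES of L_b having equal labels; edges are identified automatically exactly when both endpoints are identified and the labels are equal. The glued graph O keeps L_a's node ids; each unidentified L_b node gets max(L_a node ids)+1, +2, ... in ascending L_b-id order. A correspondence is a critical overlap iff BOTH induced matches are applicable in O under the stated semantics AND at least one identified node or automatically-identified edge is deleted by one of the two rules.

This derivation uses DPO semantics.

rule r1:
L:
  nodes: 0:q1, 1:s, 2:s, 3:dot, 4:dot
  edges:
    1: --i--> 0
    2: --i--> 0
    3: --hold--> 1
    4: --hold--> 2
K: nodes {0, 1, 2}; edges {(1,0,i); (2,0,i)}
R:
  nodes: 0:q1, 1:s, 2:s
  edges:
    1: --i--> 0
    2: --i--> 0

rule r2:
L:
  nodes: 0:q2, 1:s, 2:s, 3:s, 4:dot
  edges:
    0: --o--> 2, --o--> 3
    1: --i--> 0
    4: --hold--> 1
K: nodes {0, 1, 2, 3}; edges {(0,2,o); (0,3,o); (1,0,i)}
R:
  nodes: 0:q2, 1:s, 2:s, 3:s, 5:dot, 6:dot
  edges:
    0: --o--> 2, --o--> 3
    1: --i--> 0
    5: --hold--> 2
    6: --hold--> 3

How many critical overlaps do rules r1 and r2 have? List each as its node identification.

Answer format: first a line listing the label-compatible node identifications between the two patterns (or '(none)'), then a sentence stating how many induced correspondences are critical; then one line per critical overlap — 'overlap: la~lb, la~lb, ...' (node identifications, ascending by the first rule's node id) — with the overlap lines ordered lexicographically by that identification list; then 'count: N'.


label-compatible node identifications between L(r1) and L(r2): 1~1, 1~2, 1~3, 2~1, 2~2, 2~3, 3~4, 4~4
6 of the induced correspondences are critical overlaps of r1 and r2.
overlap: 1~1, 2~2, 3~4
overlap: 1~1, 2~3, 3~4
overlap: 1~1, 3~4
overlap: 1~2, 2~1, 4~4
overlap: 1~3, 2~1, 4~4
overlap: 2~1, 4~4
count: 6


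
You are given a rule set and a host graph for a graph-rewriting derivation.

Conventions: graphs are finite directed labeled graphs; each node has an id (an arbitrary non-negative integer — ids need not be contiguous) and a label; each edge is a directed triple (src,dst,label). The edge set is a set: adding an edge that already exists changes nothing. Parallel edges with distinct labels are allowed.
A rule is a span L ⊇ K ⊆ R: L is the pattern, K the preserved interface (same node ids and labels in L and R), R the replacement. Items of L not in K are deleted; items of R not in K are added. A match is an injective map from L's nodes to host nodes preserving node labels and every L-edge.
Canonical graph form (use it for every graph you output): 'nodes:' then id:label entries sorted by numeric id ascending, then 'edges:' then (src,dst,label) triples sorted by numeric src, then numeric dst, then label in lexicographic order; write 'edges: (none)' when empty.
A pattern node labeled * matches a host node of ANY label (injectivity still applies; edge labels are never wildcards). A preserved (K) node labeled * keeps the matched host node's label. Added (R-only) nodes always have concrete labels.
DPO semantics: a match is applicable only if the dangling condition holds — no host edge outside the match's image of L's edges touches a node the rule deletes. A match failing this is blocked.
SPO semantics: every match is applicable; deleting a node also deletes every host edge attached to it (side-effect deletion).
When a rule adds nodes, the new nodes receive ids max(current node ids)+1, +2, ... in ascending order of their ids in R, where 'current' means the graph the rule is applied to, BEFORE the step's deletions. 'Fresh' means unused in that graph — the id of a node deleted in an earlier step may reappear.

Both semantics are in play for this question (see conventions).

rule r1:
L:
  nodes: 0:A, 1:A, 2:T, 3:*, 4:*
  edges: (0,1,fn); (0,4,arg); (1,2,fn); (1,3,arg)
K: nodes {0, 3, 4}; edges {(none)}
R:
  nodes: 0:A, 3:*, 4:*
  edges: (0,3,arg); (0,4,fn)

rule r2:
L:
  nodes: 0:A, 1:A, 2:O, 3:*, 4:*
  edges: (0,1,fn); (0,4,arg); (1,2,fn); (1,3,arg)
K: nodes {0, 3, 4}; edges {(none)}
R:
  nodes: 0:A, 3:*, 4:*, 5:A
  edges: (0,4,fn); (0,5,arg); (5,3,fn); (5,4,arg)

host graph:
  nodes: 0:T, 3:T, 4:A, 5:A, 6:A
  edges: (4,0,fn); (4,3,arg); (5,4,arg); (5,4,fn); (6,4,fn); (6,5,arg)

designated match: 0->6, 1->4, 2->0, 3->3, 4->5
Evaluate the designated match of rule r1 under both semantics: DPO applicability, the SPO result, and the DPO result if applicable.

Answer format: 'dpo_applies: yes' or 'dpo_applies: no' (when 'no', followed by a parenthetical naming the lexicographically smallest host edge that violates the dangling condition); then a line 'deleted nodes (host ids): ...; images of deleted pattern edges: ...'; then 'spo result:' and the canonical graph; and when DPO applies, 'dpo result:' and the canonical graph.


dpo_applies: no
(the rule deletes node 4, which keeps host edge (5,4,arg) outside the match image — the dangling condition fails, DPO blocks; SPO proceeds and side-deletes such edges)
deleted nodes (host ids): 0, 4; images of deleted pattern edges: (4,0,fn); (4,3,arg); (6,4,fn); (6,5,arg)
spo result:
nodes: 3:T, 5:A, 6:A
edges: (6,3,arg); (6,5,fn)


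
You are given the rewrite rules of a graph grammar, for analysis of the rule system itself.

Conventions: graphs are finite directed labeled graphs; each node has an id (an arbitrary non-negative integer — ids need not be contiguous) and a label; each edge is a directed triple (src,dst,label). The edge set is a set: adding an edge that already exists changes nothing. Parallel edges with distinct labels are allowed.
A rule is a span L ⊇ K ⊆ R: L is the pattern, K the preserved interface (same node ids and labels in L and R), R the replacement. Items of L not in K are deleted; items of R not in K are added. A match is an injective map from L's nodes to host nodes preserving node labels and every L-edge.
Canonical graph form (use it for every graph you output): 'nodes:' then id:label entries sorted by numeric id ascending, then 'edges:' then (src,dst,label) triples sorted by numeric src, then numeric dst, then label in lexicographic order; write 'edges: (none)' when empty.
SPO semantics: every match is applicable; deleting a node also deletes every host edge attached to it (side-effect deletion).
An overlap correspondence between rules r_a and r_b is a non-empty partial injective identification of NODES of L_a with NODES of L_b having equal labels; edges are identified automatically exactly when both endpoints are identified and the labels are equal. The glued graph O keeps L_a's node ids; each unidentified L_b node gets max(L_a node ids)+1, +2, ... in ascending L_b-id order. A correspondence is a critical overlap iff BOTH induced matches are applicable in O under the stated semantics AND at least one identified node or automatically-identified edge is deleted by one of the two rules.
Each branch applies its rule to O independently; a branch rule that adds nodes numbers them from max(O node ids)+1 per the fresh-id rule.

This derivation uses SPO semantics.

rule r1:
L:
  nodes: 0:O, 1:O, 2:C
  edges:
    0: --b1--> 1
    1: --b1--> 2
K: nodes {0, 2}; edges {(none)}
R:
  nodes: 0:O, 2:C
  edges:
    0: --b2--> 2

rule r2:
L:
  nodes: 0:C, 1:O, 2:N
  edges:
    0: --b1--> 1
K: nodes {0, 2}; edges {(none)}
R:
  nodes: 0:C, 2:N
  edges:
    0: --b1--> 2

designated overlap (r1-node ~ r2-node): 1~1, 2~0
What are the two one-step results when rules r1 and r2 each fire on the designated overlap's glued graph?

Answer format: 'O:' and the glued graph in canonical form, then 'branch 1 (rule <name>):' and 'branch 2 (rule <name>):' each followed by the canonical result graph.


O:
nodes: 0:O, 1:O, 2:C, 3:N
edges: (0,1,b1); (1,2,b1); (2,1,b1)
branch 1 (rule r1):
nodes: 0:O, 2:C, 3:N
edges: (0,2,b2)
branch 2 (rule r2):
nodes: 0:O, 2:C, 3:N
edges: (2,3,b1)


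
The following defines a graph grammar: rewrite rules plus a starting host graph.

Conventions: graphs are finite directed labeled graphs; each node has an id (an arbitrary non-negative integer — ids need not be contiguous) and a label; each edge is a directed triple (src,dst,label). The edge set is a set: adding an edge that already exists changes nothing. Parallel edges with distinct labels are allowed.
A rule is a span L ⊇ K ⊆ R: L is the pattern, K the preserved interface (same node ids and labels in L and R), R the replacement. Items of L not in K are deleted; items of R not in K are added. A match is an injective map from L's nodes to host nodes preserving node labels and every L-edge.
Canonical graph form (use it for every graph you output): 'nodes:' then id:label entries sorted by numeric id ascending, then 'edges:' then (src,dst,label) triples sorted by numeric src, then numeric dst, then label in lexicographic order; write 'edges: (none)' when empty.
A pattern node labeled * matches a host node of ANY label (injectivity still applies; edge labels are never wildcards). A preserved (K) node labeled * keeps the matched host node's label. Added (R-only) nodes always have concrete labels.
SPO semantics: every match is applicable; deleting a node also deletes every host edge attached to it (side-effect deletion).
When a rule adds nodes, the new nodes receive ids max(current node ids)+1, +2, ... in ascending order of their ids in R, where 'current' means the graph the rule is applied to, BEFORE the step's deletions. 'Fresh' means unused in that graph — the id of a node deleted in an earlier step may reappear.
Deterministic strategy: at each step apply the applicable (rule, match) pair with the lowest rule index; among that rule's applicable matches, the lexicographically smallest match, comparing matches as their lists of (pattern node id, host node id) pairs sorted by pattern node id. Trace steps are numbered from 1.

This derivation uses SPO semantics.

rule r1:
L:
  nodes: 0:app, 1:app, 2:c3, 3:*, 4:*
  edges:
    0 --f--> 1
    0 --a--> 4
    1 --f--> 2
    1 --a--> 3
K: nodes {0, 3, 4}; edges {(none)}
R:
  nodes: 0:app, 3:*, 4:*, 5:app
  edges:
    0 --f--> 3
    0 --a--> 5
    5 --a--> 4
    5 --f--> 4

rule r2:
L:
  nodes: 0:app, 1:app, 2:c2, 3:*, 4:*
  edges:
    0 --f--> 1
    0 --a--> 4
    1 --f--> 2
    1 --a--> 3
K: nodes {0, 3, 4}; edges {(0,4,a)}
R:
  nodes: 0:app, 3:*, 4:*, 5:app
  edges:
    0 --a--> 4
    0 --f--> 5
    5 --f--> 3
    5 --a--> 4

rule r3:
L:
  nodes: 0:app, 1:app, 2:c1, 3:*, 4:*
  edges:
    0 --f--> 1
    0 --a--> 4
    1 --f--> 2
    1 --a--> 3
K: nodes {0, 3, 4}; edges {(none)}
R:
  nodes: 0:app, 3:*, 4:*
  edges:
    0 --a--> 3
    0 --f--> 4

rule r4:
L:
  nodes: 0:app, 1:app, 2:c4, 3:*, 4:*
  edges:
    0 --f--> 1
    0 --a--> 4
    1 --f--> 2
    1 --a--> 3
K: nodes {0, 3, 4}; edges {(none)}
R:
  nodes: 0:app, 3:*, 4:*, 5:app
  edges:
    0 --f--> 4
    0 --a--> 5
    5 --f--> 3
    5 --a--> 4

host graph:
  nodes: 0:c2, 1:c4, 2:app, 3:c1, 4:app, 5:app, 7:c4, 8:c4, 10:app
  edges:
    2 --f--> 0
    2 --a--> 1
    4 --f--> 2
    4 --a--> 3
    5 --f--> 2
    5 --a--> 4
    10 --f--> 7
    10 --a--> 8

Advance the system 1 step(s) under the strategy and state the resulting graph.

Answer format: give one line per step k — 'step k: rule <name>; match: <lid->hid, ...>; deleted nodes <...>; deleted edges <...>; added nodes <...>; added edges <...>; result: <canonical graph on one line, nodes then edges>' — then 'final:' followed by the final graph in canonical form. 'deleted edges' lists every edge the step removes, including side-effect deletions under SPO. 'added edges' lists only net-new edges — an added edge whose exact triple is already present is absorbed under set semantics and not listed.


step 1: rule r2; match: 0->4, 1->2, 2->0, 3->1, 4->3; deleted nodes 0, 2; deleted edges (2,0,f); (2,1,a); (4,2,f); (5,2,f); added nodes 11; added edges (4,11,f); (11,1,f); (11,3,a); result: nodes: 1:c4, 3:c1, 4:app, 5:app, 7:c4, 8:c4, 10:app, 11:app edges: (4,3,a); (4,11,f); (5,4,a); (10,7,f); (10,8,a); (11,1,f); (11,3,a)
final:
nodes: 1:c4, 3:c1, 4:app, 5:app, 7:c4, 8:c4, 10:app, 11:app
edges: (4,3,a); (4,11,f); (5,4,a); (10,7,f); (10,8,a); (11,1,f); (11,3,a)


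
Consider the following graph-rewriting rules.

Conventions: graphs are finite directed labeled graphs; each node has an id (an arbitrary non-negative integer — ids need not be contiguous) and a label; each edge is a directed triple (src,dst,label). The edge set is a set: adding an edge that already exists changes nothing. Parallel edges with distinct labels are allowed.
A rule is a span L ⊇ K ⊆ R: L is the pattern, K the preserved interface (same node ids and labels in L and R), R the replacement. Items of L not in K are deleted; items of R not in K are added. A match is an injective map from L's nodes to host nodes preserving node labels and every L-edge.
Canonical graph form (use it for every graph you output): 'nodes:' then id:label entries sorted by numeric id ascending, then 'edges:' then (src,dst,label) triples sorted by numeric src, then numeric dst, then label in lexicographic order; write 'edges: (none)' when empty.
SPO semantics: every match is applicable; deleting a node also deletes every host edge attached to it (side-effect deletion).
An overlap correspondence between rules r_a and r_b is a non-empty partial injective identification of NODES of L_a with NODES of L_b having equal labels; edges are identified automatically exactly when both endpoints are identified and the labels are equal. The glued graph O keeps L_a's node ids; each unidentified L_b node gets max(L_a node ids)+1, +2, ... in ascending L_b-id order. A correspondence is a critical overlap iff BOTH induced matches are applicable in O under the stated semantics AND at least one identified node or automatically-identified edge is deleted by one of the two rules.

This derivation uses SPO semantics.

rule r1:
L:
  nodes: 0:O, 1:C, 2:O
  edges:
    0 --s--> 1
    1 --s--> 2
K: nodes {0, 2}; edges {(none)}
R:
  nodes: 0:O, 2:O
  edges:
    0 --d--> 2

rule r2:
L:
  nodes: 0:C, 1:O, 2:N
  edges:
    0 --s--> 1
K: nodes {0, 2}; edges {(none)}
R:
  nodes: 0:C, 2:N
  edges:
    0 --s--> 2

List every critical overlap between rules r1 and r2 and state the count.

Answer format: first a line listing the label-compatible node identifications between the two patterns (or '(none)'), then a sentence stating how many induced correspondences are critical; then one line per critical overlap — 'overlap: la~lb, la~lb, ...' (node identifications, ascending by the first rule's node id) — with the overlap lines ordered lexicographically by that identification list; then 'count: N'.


label-compatible node identifications between L(r1) and L(r2): 0~1, 1~0, 2~1
5 of the induced correspondences are critical overlaps of r1 and r2.
overlap: 0~1
overlap: 0~1, 1~0
overlap: 1~0
overlap: 1~0, 2~1
overlap: 2~1
count: 5


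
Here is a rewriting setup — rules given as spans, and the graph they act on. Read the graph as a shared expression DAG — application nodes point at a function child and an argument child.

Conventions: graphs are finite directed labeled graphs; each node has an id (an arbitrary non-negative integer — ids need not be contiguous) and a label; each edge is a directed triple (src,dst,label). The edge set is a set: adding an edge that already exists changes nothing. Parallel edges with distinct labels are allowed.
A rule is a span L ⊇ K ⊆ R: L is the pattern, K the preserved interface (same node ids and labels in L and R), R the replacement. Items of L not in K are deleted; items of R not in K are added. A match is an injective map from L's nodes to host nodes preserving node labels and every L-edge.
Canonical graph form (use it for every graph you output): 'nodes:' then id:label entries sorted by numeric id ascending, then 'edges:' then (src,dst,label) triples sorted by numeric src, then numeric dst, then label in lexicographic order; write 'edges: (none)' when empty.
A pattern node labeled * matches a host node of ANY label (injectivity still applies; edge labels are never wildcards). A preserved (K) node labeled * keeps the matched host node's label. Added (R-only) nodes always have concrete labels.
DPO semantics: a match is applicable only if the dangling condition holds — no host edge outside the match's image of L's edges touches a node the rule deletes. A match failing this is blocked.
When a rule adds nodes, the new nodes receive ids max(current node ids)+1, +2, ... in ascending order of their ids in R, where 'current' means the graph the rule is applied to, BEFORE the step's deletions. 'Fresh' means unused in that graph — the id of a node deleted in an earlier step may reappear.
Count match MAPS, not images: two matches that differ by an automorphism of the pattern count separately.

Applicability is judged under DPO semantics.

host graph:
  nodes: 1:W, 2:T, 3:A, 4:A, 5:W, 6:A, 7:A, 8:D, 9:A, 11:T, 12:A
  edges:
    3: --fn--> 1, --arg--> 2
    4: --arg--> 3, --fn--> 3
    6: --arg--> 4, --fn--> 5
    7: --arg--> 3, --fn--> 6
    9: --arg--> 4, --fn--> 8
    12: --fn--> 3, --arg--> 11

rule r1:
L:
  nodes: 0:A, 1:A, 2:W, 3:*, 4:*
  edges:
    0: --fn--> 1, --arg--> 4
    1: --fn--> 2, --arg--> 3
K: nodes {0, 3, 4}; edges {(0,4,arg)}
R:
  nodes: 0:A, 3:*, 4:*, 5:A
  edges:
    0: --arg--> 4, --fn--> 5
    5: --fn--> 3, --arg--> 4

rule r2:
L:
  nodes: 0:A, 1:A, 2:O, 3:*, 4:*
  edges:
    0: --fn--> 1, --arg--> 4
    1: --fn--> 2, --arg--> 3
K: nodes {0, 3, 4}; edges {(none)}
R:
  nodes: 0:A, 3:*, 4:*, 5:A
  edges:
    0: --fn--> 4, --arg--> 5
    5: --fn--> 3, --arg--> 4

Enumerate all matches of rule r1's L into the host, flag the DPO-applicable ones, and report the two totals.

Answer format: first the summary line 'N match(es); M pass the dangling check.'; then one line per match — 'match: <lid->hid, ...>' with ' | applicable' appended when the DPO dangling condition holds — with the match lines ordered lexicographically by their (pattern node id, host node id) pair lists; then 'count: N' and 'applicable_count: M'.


2 match(es); 1 pass the dangling check.
match: 0->7, 1->6, 2->5, 3->4, 4->3 | applicable
match: 0->12, 1->3, 2->1, 3->2, 4->11
count: 2
applicable_count: 1


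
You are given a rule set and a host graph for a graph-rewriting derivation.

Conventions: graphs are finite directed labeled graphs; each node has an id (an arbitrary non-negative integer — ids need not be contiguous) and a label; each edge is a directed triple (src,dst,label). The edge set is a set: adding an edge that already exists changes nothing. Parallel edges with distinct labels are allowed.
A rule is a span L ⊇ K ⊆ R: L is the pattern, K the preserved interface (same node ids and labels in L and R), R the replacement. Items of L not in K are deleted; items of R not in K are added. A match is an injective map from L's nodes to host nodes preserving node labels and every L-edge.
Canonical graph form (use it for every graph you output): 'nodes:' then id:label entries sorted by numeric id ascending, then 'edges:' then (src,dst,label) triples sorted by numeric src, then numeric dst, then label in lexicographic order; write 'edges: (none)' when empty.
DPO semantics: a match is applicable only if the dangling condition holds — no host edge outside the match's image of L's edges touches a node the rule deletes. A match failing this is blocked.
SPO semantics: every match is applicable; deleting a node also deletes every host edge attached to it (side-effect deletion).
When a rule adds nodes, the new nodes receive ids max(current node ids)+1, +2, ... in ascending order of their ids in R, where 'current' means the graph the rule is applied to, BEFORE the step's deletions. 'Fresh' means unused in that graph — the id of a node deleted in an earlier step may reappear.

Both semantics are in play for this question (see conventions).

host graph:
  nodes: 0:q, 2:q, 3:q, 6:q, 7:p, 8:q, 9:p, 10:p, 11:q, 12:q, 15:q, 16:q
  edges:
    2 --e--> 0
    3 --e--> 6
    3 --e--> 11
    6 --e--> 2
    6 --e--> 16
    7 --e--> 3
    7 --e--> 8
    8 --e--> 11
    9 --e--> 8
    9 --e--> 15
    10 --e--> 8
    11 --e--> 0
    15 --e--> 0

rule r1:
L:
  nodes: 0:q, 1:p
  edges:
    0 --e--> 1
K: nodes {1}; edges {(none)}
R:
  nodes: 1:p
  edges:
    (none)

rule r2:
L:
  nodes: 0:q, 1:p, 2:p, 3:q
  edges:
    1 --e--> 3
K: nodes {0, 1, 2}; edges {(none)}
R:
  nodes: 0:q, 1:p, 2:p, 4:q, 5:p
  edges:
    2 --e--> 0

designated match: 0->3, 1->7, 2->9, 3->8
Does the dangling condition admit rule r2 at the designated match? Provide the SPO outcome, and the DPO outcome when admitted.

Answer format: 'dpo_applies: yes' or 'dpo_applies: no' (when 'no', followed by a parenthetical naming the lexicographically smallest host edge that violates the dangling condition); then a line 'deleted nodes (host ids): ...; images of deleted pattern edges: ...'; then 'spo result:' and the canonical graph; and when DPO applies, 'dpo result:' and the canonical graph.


dpo_applies: no
(the rule deletes node 8, which keeps host edge (8,11,e) outside the match image — the dangling condition fails, DPO blocks; SPO proceeds and side-deletes such edges)
deleted nodes (host ids): 8; images of deleted pattern edges: (7,8,e)
spo result:
nodes: 0:q, 2:q, 3:q, 6:q, 7:p, 9:p, 10:p, 11:q, 12:q, 15:q, 16:q, 17:q, 18:p
edges: (2,0,e); (3,6,e); (3,11,e); (6,2,e); (6,16,e); (7,3,e); (9,3,e); (9,15,e); (11,0,e); (15,0,e)


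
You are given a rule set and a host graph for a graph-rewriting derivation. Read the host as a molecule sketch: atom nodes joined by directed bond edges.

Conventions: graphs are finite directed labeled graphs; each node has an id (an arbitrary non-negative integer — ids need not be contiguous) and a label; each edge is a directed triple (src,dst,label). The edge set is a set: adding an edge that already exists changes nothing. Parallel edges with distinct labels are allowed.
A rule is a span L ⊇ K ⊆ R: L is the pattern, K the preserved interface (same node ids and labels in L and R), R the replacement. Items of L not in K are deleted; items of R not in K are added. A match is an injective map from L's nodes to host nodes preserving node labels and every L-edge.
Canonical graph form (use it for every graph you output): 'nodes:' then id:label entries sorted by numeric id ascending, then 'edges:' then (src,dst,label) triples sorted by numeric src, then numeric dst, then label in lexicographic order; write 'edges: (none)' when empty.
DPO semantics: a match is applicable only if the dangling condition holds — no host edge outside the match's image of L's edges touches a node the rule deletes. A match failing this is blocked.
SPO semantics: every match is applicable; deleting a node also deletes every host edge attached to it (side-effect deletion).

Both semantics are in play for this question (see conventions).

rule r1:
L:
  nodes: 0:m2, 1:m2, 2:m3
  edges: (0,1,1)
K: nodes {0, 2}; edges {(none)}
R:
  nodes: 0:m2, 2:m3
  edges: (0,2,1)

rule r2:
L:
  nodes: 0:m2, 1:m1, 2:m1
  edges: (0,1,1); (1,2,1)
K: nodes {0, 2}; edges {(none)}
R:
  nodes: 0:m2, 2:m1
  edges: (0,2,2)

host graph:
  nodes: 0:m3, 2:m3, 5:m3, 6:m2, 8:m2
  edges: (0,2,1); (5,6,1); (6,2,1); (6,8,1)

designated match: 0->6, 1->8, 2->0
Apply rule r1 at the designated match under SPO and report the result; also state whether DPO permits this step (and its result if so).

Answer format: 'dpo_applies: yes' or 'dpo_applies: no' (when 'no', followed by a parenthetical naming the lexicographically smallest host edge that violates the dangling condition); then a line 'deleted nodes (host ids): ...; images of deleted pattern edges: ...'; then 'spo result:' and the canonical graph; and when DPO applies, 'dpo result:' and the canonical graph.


dpo_applies: yes
deleted nodes (host ids): 8; images of deleted pattern edges: (6,8,1)
spo result:
nodes: 0:m3, 2:m3, 5:m3, 6:m2
edges: (0,2,1); (5,6,1); (6,0,1); (6,2,1)
dpo result:
nodes: 0:m3, 2:m3, 5:m3, 6:m2
edges: (0,2,1); (5,6,1); (6,0,1); (6,2,1)


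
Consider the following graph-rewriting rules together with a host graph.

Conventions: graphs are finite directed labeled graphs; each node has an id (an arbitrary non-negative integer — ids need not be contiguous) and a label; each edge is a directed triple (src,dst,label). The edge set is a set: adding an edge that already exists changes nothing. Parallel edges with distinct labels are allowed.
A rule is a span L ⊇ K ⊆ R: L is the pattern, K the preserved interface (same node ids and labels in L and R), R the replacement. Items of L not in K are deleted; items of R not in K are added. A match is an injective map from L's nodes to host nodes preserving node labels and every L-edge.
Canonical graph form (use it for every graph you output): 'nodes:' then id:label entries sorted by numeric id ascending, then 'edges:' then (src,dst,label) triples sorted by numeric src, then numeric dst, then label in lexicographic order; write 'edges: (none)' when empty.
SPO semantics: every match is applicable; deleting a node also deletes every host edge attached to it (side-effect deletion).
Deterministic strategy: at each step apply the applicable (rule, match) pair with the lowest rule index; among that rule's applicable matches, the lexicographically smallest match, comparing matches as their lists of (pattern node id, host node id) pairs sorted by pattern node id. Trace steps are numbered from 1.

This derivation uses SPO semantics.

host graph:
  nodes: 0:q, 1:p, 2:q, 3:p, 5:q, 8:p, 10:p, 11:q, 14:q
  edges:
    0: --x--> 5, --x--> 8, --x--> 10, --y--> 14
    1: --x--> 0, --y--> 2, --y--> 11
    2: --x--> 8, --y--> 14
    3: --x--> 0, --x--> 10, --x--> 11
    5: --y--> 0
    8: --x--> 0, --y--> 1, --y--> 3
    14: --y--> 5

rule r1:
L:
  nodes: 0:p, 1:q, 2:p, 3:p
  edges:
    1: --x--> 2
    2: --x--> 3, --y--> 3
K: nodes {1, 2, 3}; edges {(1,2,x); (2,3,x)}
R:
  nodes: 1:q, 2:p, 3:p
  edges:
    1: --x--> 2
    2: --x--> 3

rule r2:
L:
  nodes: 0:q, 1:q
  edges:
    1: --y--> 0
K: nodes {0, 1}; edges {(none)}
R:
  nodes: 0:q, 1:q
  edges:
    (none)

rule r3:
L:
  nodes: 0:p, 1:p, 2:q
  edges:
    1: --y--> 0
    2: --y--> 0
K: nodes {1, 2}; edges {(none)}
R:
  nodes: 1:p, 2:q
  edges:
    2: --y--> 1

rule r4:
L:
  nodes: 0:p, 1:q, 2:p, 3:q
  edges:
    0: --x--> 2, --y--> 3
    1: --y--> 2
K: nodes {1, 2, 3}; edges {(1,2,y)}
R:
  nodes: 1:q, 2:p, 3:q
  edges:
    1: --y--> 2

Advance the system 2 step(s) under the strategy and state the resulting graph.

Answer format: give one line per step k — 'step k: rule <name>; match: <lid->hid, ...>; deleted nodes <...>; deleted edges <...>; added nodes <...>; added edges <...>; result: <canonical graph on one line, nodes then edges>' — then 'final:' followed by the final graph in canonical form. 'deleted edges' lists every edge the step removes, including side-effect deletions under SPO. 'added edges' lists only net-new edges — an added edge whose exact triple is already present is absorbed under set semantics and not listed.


step 1: rule r2; match: 0->0, 1->5; deleted nodes (none); deleted edges (5,0,y); added nodes (none); added edges (none); result: nodes: 0:q, 1:p, 2:q, 3:p, 5:q, 8:p, 10:p, 11:q, 14:q edges: (0,5,x); (0,8,x); (0,10,x); (0,14,y); (1,0,x); (1,2,y); (1,11,y); (2,8,x); (2,14,y); (3,0,x); (3,10,x); (3,11,x); (8,0,x); (8,1,y); (8,3,y); (14,5,y)
step 2: rule r2; match: 0->5, 1->14; deleted nodes (none); deleted edges (14,5,y); added nodes (none); added edges (none); result: nodes: 0:q, 1:p, 2:q, 3:p, 5:q, 8:p, 10:p, 11:q, 14:q edges: (0,5,x); (0,8,x); (0,10,x); (0,14,y); (1,0,x); (1,2,y); (1,11,y); (2,8,x); (2,14,y); (3,0,x); (3,10,x); (3,11,x); (8,0,x); (8,1,y); (8,3,y)
final:
nodes: 0:q, 1:p, 2:q, 3:p, 5:q, 8:p, 10:p, 11:q, 14:q
edges: (0,5,x); (0,8,x); (0,10,x); (0,14,y); (1,0,x); (1,2,y); (1,11,y); (2,8,x); (2,14,y); (3,0,x); (3,10,x); (3,11,x); (8,0,x); (8,1,y); (8,3,y)


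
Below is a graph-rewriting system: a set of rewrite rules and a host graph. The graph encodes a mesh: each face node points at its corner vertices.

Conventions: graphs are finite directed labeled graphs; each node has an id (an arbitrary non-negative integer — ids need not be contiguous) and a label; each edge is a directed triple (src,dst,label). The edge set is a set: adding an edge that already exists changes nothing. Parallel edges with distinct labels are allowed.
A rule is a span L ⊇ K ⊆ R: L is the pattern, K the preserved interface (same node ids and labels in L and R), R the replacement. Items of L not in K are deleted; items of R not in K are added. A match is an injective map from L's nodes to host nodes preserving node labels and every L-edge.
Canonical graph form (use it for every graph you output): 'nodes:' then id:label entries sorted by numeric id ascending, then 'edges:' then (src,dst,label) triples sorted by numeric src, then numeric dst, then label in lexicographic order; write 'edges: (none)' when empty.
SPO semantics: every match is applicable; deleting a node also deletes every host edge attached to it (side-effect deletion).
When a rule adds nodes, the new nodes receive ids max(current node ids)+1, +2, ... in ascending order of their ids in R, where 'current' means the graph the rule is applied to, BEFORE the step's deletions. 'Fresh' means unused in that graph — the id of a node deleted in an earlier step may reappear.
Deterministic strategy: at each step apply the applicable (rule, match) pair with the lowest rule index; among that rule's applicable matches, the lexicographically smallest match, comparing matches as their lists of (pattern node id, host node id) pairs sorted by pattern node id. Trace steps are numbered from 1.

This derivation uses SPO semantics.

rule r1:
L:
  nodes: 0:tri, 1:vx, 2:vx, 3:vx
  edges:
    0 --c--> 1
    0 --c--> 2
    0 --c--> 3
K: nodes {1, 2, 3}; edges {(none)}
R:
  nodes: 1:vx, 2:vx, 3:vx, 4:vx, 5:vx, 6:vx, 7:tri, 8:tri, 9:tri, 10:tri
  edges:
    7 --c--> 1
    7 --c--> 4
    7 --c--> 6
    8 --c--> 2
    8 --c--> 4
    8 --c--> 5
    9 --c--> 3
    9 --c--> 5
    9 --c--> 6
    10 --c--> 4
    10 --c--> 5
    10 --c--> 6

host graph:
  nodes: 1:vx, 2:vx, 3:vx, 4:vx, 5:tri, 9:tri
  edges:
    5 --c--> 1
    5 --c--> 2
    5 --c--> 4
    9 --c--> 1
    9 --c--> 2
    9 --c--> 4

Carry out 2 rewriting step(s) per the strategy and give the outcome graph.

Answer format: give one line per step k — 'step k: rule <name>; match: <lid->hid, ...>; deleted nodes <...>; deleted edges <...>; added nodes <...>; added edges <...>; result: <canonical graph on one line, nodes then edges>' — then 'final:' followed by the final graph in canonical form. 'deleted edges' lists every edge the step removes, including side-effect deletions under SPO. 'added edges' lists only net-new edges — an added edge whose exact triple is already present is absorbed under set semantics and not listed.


step 1: rule r1; match: 0->5, 1->1, 2->2, 3->4; deleted nodes 5; deleted edges (5,1,c); (5,2,c); (5,4,c); added nodes 10, 11, 12, 13, 14, 15, 16; added edges (13,1,c); (13,10,c); (13,12,c); (14,2,c); (14,10,c); (14,11,c); (15,4,c); (15,11,c); (15,12,c); (16,10,c); (16,11,c); (16,12,c); result: nodes: 1:vx, 2:vx, 3:vx, 4:vx, 9:tri, 10:vx, 11:vx, 12:vx, 13:tri, 14:tri, 15:tri, 16:tri edges: (9,1,c); (9,2,c); (9,4,c); (13,1,c); (13,10,c); (13,12,c); (14,2,c); (14,10,c); (14,11,c); (15,4,c); (15,11,c); (15,12,c); (16,10,c); (16,11,c); (16,12,c)
step 2: rule r1; match: 0->9, 1->1, 2->2, 3->4; deleted nodes 9; deleted edges (9,1,c); (9,2,c); (9,4,c); added nodes 17, 18, 19, 20, 21, 22, 23; added edges (20,1,c); (20,17,c); (20,19,c); (21,2,c); (21,17,c); (21,18,c); (22,4,c); (22,18,c); (22,19,c); (23,17,c); (23,18,c); (23,19,c); result: nodes: 1:vx, 2:vx, 3:vx, 4:vx, 10:vx, 11:vx, 12:vx, 13:tri, 14:tri, 15:tri, 16:tri, 17:vx, 18:vx, 19:vx, 20:tri, 21:tri, 22:tri, 23:tri edges: (13,1,c); (13,10,c); (13,12,c); (14,2,c); (14,10,c); (14,11,c); (15,4,c); (15,11,c); (15,12,c); (16,10,c); (16,11,c); (16,12,c); (20,1,c); (20,17,c); (20,19,c); (21,2,c); (21,17,c); (21,18,c); (22,4,c); (22,18,c); (22,19,c); (23,17,c); (23,18,c); (23,19,c)
final:
nodes: 1:vx, 2:vx, 3:vx, 4:vx, 10:vx, 11:vx, 12:vx, 13:tri, 14:tri, 15:tri, 16:tri, 17:vx, 18:vx, 19:vx, 20:tri, 21:tri, 22:tri, 23:tri
edges: (13,1,c); (13,10,c); (13,12,c); (14,2,c); (14,10,c); (14,11,c); (15,4,c); (15,11,c); (15,12,c); (16,10,c); (16,11,c); (16,12,c); (20,1,c); (20,17,c); (20,19,c); (21,2,c); (21,17,c); (21,18,c); (22,4,c); (22,18,c); (22,19,c); (23,17,c); (23,18,c); (23,19,c)


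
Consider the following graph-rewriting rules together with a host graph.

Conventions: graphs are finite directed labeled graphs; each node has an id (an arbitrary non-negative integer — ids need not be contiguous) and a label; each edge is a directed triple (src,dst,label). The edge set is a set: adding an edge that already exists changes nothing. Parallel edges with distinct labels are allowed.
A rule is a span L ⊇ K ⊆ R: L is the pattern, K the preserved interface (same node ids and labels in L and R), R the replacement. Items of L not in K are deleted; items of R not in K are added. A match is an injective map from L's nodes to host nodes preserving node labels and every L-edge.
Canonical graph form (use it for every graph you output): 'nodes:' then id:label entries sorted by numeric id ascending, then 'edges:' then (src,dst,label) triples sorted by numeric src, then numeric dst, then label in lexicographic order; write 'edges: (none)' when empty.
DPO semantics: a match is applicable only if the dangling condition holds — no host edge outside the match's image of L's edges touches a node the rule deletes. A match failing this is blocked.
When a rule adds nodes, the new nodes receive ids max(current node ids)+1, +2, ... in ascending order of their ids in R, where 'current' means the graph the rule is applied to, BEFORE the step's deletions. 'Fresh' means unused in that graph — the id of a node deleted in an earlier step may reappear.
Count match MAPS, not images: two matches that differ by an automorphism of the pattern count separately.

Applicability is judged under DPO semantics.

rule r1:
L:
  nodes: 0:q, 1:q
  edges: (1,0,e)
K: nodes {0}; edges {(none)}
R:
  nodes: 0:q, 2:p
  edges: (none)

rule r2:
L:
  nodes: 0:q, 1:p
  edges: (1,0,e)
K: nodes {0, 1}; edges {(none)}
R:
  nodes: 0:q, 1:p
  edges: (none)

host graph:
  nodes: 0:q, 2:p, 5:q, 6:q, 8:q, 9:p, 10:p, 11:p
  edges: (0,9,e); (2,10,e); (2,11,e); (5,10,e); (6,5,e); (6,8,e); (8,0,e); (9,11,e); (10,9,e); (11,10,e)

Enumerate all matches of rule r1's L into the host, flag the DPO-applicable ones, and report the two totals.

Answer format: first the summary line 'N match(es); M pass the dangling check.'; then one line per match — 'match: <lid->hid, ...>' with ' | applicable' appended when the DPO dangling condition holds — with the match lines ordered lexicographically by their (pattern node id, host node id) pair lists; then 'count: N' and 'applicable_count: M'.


3 match(es); 0 pass the dangling check.
match: 0->0, 1->8
match: 0->5, 1->6
match: 0->8, 1->6
count: 3
applicable_count: 0


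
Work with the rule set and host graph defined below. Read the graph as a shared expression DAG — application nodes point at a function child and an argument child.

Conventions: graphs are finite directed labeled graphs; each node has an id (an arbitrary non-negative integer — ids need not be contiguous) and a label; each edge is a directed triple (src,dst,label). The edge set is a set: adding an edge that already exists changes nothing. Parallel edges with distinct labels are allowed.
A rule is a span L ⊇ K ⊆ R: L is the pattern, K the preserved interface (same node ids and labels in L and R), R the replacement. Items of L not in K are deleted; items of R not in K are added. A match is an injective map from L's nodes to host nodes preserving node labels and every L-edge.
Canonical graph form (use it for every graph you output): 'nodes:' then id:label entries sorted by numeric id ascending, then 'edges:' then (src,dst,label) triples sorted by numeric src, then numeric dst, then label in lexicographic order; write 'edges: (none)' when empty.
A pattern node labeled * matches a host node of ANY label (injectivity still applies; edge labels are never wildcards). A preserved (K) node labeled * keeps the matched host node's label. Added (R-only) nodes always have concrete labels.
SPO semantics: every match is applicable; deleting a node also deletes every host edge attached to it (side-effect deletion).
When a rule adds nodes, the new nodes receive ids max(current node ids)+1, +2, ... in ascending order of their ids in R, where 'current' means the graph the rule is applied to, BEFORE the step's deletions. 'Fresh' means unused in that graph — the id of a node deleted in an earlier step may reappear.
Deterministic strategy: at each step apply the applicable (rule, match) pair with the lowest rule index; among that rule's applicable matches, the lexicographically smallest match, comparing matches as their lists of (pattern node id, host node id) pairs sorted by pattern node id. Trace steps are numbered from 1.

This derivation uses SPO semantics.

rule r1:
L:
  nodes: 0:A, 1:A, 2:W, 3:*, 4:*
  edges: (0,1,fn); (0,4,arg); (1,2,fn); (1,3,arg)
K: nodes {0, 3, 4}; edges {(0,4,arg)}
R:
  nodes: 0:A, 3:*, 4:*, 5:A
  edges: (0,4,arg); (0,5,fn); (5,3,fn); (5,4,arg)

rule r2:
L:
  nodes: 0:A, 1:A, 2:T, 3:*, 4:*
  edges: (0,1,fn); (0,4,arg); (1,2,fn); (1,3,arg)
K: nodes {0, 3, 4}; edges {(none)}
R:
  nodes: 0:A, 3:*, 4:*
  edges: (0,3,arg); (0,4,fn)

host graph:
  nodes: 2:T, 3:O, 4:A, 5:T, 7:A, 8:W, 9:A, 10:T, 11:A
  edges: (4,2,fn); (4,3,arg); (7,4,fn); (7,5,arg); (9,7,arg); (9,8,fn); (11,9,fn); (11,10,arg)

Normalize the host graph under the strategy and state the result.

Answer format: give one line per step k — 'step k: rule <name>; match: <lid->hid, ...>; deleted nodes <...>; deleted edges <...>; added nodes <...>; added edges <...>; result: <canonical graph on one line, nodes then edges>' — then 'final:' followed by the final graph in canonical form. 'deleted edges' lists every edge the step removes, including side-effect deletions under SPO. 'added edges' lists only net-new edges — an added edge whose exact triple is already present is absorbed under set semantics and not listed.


step 1: rule r1; match: 0->11, 1->9, 2->8, 3->7, 4->10; deleted nodes 8, 9; deleted edges (9,7,arg); (9,8,fn); (11,9,fn); added nodes 12; added edges (11,12,fn); (12,7,fn); (12,10,arg); result: nodes: 2:T, 3:O, 4:A, 5:T, 7:A, 10:T, 11:A, 12:A edges: (4,2,fn); (4,3,arg); (7,4,fn); (7,5,arg); (11,10,arg); (11,12,fn); (12,7,fn); (12,10,arg)
step 2: rule r2; match: 0->7, 1->4, 2->2, 3->3, 4->5; deleted nodes 2, 4; deleted edges (4,2,fn); (4,3,arg); (7,4,fn); (7,5,arg); added nodes (none); added edges (7,3,arg); (7,5,fn); result: nodes: 3:O, 5:T, 7:A, 10:T, 11:A, 12:A edges: (7,3,arg); (7,5,fn); (11,10,arg); (11,12,fn); (12,7,fn); (12,10,arg)
step 3: rule r2; match: 0->12, 1->7, 2->5, 3->3, 4->10; deleted nodes 5, 7; deleted edges (7,3,arg); (7,5,fn); (12,7,fn); (12,10,arg); added nodes (none); added edges (12,3,arg); (12,10,fn); result: nodes: 3:O, 10:T, 11:A, 12:A edges: (11,10,arg); (11,12,fn); (12,3,arg); (12,10,fn)
final:
nodes: 3:O, 10:T, 11:A, 12:A
edges: (11,10,arg); (11,12,fn); (12,3,arg); (12,10,fn)
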